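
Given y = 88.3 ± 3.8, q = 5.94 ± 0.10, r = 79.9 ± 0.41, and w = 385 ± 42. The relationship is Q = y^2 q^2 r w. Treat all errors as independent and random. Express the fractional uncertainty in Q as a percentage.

14.3%

Q is a product of powers, so relative uncertainties combine in quadrature:
  (2·δy/y)² = (2×0.0430)² = 0.00741;  (2·δq/q)² = (2×0.0168)² = 0.00113;  (1·δr/r)² = (1×0.00513)² = 2.63e-05;  (1·δw/w)² = (1×0.109)² = 0.0119
δQ/Q = √(0.0205) = 0.143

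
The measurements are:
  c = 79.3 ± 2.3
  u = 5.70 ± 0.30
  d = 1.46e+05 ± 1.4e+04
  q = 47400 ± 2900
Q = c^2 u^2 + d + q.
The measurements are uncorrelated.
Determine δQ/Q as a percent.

7.14%

Let p = c^2·u^2 = 2.04e+05. δp/p = √((2·δc/c)² + (2·δu/u)²) = √(0.00336 + 0.0111) = 0.120, so δp = 24600.
Q = p + d + q: δQ = √(δp² + δd² + δq²) = √(6.03e+08 + 1.96e+08 + 8.41e+06) = 28400
Q = 3.98e+05, so δQ/Q = 28400/3.98e+05 = 0.0714.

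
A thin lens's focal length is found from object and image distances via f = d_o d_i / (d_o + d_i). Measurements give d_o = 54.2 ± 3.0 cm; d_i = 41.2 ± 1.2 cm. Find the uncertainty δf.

∂f/∂d_o = (d_i/(d_o+d_i))² = 0.187;  ∂f/∂d_i = (d_o/(d_o+d_i))² = 0.323
δf = √((∂f/∂d_o · δd_o)² + (∂f/∂d_i · δd_i)²) = √(0.313 + 0.150) = 0.681 cm

0.681 cm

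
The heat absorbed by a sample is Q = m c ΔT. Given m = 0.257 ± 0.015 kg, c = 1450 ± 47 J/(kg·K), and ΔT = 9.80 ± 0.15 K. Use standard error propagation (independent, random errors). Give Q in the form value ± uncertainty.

Relative error in a monomial: (δQ/Q)² = Σ (nᵢ · δxᵢ/xᵢ)².
  (1·δm/m)² = (1×0.0584)² = 0.00341;  (1·δc/c)² = (1×0.0324)² = 0.00105;  (1·δΔT/ΔT)² = (1×0.0153)² = 0.000234
δQ/Q = √(0.00469) = 0.0685
Q = 3650 J, so δQ = 0.0685 × 3650 = 250 J.

3650 ± 250 J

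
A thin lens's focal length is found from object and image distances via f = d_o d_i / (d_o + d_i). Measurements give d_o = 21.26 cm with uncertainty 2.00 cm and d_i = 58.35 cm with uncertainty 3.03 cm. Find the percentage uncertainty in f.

∂f/∂d_o = (d_i/(d_o+d_i))² = 0.537;  ∂f/∂d_i = (d_o/(d_o+d_i))² = 0.0713
δf = √((∂f/∂d_o · δd_o)² + (∂f/∂d_i · δd_i)²) = √(1.15 + 0.0467) = 1.10 cm
f = 15.58 cm, so δf/f = 1.10/15.58 = 0.0703.

7.03%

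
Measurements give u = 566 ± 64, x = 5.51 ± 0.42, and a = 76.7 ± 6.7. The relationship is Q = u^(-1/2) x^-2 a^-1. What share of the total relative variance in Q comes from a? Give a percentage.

22.4%

(δQ/Q)² = (−½·δu/u)² + (-2·δx/x)² + (-1·δa/a)²
  u term: (-0.5×0.113)² = 0.00320
  x term: (-2×0.0762)² = 0.0232
  a term: (-1×0.0874)² = 0.00763
Total = 0.0341. Share from a = 0.00763/0.0341 = 0.224.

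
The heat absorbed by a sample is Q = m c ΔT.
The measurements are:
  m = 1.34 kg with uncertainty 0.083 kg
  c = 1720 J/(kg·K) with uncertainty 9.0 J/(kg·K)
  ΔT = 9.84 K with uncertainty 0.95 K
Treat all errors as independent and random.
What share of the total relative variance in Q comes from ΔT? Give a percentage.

70.7%

(δQ/Q)² = (1·δm/m)² + (1·δc/c)² + (1·δΔT/ΔT)²
  m term: (1×0.0619)² = 0.00384
  c term: (1×0.00523)² = 2.74e-05
  ΔT term: (1×0.0965)² = 0.00932
Total = 0.0132. Share from ΔT = 0.00932/0.0132 = 0.707.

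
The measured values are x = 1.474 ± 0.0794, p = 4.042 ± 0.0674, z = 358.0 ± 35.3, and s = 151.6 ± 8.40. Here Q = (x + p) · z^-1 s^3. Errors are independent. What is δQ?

Let u = x + p = 5.516. δu = √(δx² + δp²) = √(0.00630 + 0.00454) = 0.104, so δu/u = 0.0189.
Q is then a monomial in u, z, s:
δQ/Q = √((δu/u)² + (-1·δz/z)² + (3·δs/s)²) = √(0.000357 + 0.00972 + 0.0276) = 0.194
Q = 53680, so δQ = 0.194 × 53680 = 10400.

10400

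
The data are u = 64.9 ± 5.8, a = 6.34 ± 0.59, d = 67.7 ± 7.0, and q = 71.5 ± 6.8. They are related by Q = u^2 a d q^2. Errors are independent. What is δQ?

Q is a product of powers, so relative uncertainties combine in quadrature:
  (2·δu/u)² = (2×0.0894)² = 0.0319;  (1·δa/a)² = (1×0.0931)² = 0.00866;  (1·δd/d)² = (1×0.103)² = 0.0107;  (2·δq/q)² = (2×0.0951)² = 0.0362
δQ/Q = √(0.0875) = 0.296
Q = 9.24e+09, so δQ = 0.296 × 9.24e+09 = 2.73e+09.

2.73e+09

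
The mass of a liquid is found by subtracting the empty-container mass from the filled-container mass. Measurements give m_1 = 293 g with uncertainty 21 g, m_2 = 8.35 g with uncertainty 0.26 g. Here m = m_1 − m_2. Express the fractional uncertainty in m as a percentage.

m is a linear combination, so absolute uncertainties add in quadrature:
  (δm_1)² = 441;  (δm_2)² = 0.0676
δm = √(441) = 21.0 g
m = 285 g, so δm/m = 21.0/285 = 0.0738.

7.38%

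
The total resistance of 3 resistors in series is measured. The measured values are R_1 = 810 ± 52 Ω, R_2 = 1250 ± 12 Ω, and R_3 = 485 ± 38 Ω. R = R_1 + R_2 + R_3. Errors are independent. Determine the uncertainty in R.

Sums and differences: (δR)² = Σ (cᵢ δxᵢ)².
  (δR_1)² = 2700;  (δR_2)² = 144;  (δR_3)² = 1440
δR = √(4290) = 65.5 Ω

65.5 Ω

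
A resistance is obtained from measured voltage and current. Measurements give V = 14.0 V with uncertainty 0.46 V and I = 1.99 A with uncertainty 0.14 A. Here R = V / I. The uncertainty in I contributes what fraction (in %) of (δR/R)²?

(δR/R)² = (1·δV/V)² + (-1·δI/I)²
  V term: (1×0.0329)² = 0.00108
  I term: (-1×0.0704)² = 0.00495
Total = 0.00603. Share from I = 0.00495/0.00603 = 0.821.

82.1%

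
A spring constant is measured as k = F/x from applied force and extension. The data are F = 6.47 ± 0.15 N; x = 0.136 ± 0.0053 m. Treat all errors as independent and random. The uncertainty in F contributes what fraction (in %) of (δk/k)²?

(δk/k)² = (1·δF/F)² + (-1·δx/x)²
  F term: (1×0.0232)² = 0.000537
  x term: (-1×0.0390)² = 0.00152
Total = 0.00206. Share from F = 0.000537/0.00206 = 0.261.

26.1%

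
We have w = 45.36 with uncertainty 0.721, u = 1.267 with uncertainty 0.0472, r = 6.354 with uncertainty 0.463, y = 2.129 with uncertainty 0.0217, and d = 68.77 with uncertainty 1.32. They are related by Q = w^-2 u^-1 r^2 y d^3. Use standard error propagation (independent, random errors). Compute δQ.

1760

Q is a product of powers, so relative uncertainties combine in quadrature:
  (-2·δw/w)² = (-2×0.0159)² = 0.00101;  (-1·δu/u)² = (-1×0.0373)² = 0.00139;  (2·δr/r)² = (2×0.0729)² = 0.0212;  (1·δy/y)² = (1×0.0102)² = 0.000104;  (3·δd/d)² = (3×0.0192)² = 0.00332
δQ/Q = √(0.0271) = 0.164
Q = 10720, so δQ = 0.164 × 10720 = 1760.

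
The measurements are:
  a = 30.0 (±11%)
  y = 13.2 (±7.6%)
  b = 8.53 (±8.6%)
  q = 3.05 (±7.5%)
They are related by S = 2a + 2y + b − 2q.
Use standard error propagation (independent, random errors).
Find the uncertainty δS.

Sums and differences: (δS)² = Σ (cᵢ δxᵢ)².
  (2·δa)² = 43.6;  (2·δy)² = 4.03;  (δb)² = 0.538;  (2·δq)² = 0.209
δS = √(48.3) = 6.95

6.95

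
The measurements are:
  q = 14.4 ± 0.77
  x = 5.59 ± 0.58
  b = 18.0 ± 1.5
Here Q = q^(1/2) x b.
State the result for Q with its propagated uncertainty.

382 ± 51.8

Since Q is a product/quotient, work with relative uncertainties:
  (½·δq/q)² = (0.5×0.0535)² = 0.000715;  (1·δx/x)² = (1×0.104)² = 0.0108;  (1·δb/b)² = (1×0.0833)² = 0.00694
δQ/Q = √(0.0184) = 0.136
Q = 382, so δQ = 0.136 × 382 = 51.8.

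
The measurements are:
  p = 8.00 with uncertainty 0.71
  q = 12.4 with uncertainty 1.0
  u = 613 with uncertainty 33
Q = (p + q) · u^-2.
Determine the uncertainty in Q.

Let w = p + q = 20.4. δw = √(δp² + δq²) = √(0.504 + 1.00) = 1.23, so δw/w = 0.0601.
Q is then a monomial in w, u:
δQ/Q = √((δw/w)² + (-2·δu/u)²) = √(0.00361 + 0.0116) = 0.123
Q = 5.43e-05, so δQ = 0.123 × 5.43e-05 = 6.69e-06.

6.69e-06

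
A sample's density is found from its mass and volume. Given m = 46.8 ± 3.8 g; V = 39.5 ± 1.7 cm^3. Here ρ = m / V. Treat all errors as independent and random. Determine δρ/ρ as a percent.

Products/powers → add relative errors in quadrature, weighted by exponent:
  (1·δm/m)² = (1×0.0812)² = 0.00659;  (-1·δV/V)² = (-1×0.0430)² = 0.00185
δρ/ρ = √(0.00845) = 0.0919

9.19%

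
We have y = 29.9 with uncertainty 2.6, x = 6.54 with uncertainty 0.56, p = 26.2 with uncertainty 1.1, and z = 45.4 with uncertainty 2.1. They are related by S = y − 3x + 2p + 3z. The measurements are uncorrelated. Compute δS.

7.36

S is a linear combination, so absolute uncertainties add in quadrature:
  (δy)² = 6.76;  (3·δx)² = 2.82;  (2·δp)² = 4.84;  (3·δz)² = 39.7
δS = √(54.1) = 7.36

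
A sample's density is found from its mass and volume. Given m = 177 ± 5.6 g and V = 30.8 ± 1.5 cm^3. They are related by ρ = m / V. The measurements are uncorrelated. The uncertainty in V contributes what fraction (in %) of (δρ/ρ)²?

(δρ/ρ)² = (1·δm/m)² + (-1·δV/V)²
  m term: (1×0.0316)² = 0.00100
  V term: (-1×0.0487)² = 0.00237
Total = 0.00337. Share from V = 0.00237/0.00337 = 0.703.

70.3%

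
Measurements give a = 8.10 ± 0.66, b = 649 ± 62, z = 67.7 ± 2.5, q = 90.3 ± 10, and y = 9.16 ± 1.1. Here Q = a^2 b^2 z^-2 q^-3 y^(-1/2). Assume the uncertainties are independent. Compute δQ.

0.00116

For a monomial Q ∝ a^2, b^2, z^-2, q^-3, y^(-1/2), fractional errors add in quadrature:
  (2·δa/a)² = (2×0.0815)² = 0.0266;  (2·δb/b)² = (2×0.0955)² = 0.0365;  (-2·δz/z)² = (-2×0.0369)² = 0.00545;  (-3·δq/q)² = (-3×0.111)² = 0.110;  (−½·δy/y)² = (-0.5×0.120)² = 0.00361
δQ/Q = √(0.182) = 0.427
Q = 0.00271, so δQ = 0.427 × 0.00271 = 0.00116.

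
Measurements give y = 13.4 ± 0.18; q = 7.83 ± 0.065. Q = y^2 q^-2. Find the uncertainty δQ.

0.0925

Products/powers → add relative errors in quadrature, weighted by exponent:
  (2·δy/y)² = (2×0.0134)² = 0.000722;  (-2·δq/q)² = (-2×0.00830)² = 0.000276
δQ/Q = √(0.000997) = 0.0316
Q = 2.93, so δQ = 0.0316 × 2.93 = 0.0925.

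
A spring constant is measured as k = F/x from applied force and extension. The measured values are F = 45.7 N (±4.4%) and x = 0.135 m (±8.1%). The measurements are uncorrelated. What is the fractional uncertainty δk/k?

Since k is a product/quotient, work with relative uncertainties:
  (1·δF/F)² = (1×0.0440)² = 0.00194;  (-1·δx/x)² = (-1×0.0810)² = 0.00656
δk/k = √(0.00850) = 0.0922

0.0922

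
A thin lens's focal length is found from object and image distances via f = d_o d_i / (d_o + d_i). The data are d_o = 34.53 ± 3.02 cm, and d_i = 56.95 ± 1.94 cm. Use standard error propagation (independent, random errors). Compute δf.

∂f/∂d_o = (d_i/(d_o+d_i))² = 0.388;  ∂f/∂d_i = (d_o/(d_o+d_i))² = 0.142
δf = √((∂f/∂d_o · δd_o)² + (∂f/∂d_i · δd_i)²) = √(1.37 + 0.0764) = 1.20 cm

1.20 cm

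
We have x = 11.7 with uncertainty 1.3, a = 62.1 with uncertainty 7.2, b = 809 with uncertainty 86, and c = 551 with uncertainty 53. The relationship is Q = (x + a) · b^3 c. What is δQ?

7.48e+12

Let u = x + a = 73.8. δu = √(δx² + δa²) = √(1.69 + 51.8) = 7.32, so δu/u = 0.0991.
Q is then a monomial in u, b, c:
δQ/Q = √((δu/u)² + (3·δb/b)² + (1·δc/c)²) = √(0.00983 + 0.102 + 0.00925) = 0.348
Q = 2.15e+13, so δQ = 0.348 × 2.15e+13 = 7.48e+12.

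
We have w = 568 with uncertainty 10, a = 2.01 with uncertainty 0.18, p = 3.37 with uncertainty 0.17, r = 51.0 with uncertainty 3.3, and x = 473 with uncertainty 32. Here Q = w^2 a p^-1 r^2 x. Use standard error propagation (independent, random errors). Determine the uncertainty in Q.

4.31e+10

Relative error in a monomial: (δQ/Q)² = Σ (nᵢ · δxᵢ/xᵢ)².
  (2·δw/w)² = (2×0.0176)² = 0.00124;  (1·δa/a)² = (1×0.0896)² = 0.00802;  (-1·δp/p)² = (-1×0.0504)² = 0.00254;  (2·δr/r)² = (2×0.0647)² = 0.0167;  (1·δx/x)² = (1×0.0677)² = 0.00458
δQ/Q = √(0.0331) = 0.182
Q = 2.37e+11, so δQ = 0.182 × 2.37e+11 = 4.31e+10.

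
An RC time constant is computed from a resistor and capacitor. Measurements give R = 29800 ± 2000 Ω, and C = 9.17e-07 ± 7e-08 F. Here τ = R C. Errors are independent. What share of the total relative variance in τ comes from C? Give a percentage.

(δτ/τ)² = (1·δR/R)² + (1·δC/C)²
  R term: (1×0.0671)² = 0.00450
  C term: (1×0.0763)² = 0.00583
Total = 0.0103. Share from C = 0.00583/0.0103 = 0.564.

56.4%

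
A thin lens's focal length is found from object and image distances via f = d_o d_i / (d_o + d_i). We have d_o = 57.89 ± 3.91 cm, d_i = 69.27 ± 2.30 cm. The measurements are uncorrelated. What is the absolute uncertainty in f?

∂f/∂d_o = (d_i/(d_o+d_i))² = 0.297;  ∂f/∂d_i = (d_o/(d_o+d_i))² = 0.207
δf = √((∂f/∂d_o · δd_o)² + (∂f/∂d_i · δd_i)²) = √(1.35 + 0.227) = 1.25 cm

1.25 cm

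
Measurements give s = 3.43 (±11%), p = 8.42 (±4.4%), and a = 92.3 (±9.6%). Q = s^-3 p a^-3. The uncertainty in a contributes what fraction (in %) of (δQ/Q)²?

42.8%

(δQ/Q)² = (-3·δs/s)² + (1·δp/p)² + (-3·δa/a)²
  s term: (-3×0.110)² = 0.109
  p term: (1×0.0440)² = 0.00194
  a term: (-3×0.0960)² = 0.0829
Total = 0.194. Share from a = 0.0829/0.194 = 0.428.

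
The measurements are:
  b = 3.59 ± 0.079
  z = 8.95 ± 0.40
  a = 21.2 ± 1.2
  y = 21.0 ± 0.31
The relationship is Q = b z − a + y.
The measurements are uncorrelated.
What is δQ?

2.02

Let p = b·z = 32.1. δp/p = √((1·δb/b)² + (1·δz/z)²) = √(0.000484 + 0.00200) = 0.0498, so δp = 1.60.
Q = p − a + y: δQ = √(δp² + δa² + δy²) = √(2.56 + 1.44 + 0.0961) = 2.02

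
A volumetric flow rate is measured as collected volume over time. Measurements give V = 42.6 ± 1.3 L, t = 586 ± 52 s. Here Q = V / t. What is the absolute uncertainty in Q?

0.00682 L/s

For a monomial Q ∝ V, t^-1, fractional errors add in quadrature:
  (1·δV/V)² = (1×0.0305)² = 0.000931;  (-1·δt/t)² = (-1×0.0887)² = 0.00787
δQ/Q = √(0.00881) = 0.0938
Q = 0.0727 L/s, so δQ = 0.0938 × 0.0727 = 0.00682 L/s.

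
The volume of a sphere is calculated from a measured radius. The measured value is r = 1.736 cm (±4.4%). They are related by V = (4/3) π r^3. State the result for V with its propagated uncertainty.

21.91 ± 2.89 cm^3

Each factor contributes (exponent × relative error)² to (δV/V)²:
  (3·δr/r)² = (3×0.0440)² = 0.0174
δV/V = √(0.0174) = 0.132
V = 21.91 cm^3, so δV = 0.132 × 21.91 = 2.89 cm^3.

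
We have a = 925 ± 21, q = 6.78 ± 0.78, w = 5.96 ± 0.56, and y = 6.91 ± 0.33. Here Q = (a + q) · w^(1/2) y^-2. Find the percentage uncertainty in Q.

10.9%

Let u = a + q = 932. δu = √(δa² + δq²) = √(441 + 0.608) = 21.0, so δu/u = 0.0226.
Q is then a monomial in u, w, y:
δQ/Q = √((δu/u)² + (½·δw/w)² + (-2·δy/y)²) = √(0.000509 + 0.00221 + 0.00912) = 0.109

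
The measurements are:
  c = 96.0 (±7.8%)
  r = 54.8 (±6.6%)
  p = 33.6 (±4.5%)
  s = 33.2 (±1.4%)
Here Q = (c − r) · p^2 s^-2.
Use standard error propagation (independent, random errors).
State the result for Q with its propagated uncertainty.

42.2 ± 9.40

Let u = c − r = 41.2. δu = √(δc² + δr²) = √(56.1 + 13.1) = 8.32, so δu/u = 0.202.
Q is then a monomial in u, p, s:
δQ/Q = √((δu/u)² + (2·δp/p)² + (-2·δs/s)²) = √(0.0407 + 0.00810 + 0.000784) = 0.223
Q = 42.2, so δQ = 0.223 × 42.2 = 9.40.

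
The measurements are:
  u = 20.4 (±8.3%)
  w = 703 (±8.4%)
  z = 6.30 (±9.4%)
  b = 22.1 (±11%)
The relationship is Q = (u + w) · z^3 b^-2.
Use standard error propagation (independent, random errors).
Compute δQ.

136

Let h = u + w = 723. δh = √(δu² + δw²) = √(2.87 + 3490) = 59.1, so δh/h = 0.0817.
Q is then a monomial in h, z, b:
δQ/Q = √((δh/h)² + (3·δz/z)² + (-2·δb/b)²) = √(0.00667 + 0.0795 + 0.0484) = 0.367
Q = 370, so δQ = 0.367 × 370 = 136.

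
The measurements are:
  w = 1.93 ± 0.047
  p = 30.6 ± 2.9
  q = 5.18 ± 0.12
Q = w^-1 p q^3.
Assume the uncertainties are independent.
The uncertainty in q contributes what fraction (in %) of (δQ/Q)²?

33.5%

(δQ/Q)² = (-1·δw/w)² + (1·δp/p)² + (3·δq/q)²
  w term: (-1×0.0244)² = 0.000593
  p term: (1×0.0948)² = 0.00898
  q term: (3×0.0232)² = 0.00483
Total = 0.0144. Share from q = 0.00483/0.0144 = 0.335.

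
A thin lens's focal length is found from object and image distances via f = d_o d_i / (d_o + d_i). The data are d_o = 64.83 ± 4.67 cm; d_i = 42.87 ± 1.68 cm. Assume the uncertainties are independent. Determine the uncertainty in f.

∂f/∂d_o = (d_i/(d_o+d_i))² = 0.158;  ∂f/∂d_i = (d_o/(d_o+d_i))² = 0.362
δf = √((∂f/∂d_o · δd_o)² + (∂f/∂d_i · δd_i)²) = √(0.548 + 0.371) = 0.958 cm

0.958 cm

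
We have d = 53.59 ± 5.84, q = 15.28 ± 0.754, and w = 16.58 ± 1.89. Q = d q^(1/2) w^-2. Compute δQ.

For a monomial Q ∝ d, q^(1/2), w^-2, fractional errors add in quadrature:
  (1·δd/d)² = (1×0.109)² = 0.0119;  (½·δq/q)² = (0.5×0.0493)² = 0.000609;  (-2·δw/w)² = (-2×0.114)² = 0.0520
δQ/Q = √(0.0645) = 0.254
Q = 0.7620, so δQ = 0.254 × 0.7620 = 0.193.

0.193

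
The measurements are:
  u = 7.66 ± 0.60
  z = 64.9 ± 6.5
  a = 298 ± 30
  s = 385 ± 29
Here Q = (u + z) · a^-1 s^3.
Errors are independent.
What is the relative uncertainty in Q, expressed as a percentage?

26.3%

Let w = u + z = 72.6. δw = √(δu² + δz²) = √(0.360 + 42.2) = 6.53, so δw/w = 0.0900.
Q is then a monomial in w, a, s:
δQ/Q = √((δw/w)² + (-1·δa/a)² + (3·δs/s)²) = √(0.00809 + 0.0101 + 0.0511) = 0.263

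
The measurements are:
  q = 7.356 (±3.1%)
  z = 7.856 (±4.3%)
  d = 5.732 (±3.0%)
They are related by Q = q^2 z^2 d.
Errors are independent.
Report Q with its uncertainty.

19140 ± 2110

Since Q is a product/quotient, work with relative uncertainties:
  (2·δq/q)² = (2×0.0310)² = 0.00384;  (2·δz/z)² = (2×0.0430)² = 0.00740;  (1·δd/d)² = (1×0.0300)² = 0.000900
δQ/Q = √(0.0121) = 0.110
Q = 19140, so δQ = 0.110 × 19140 = 2110.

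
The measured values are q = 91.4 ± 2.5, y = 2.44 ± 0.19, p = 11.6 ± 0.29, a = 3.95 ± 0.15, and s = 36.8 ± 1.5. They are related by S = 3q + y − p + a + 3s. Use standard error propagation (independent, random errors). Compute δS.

For a sum/difference, combine absolute errors in quadrature:
  (3·δq)² = 56.2;  (δy)² = 0.0361;  (δp)² = 0.0841;  (δa)² = 0.0225;  (3·δs)² = 20.2
δS = √(76.6) = 8.75

8.75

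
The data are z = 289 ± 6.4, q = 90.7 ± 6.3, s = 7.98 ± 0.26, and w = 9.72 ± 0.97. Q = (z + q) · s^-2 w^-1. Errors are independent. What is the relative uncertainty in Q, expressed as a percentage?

12.2%

Let u = z + q = 380. δu = √(δz² + δq²) = √(41.0 + 39.7) = 8.98, so δu/u = 0.0237.
Q is then a monomial in u, s, w:
δQ/Q = √((δu/u)² + (-2·δs/s)² + (-1·δw/w)²) = √(0.000559 + 0.00425 + 0.00996) = 0.122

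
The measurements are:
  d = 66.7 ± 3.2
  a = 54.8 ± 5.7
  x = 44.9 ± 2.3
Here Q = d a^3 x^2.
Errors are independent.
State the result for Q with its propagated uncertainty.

(2.21 ± 0.734) × 10^10

Each factor contributes (exponent × relative error)² to (δQ/Q)²:
  (1·δd/d)² = (1×0.0480)² = 0.00230;  (3·δa/a)² = (3×0.104)² = 0.0974;  (2·δx/x)² = (2×0.0512)² = 0.0105
δQ/Q = √(0.110) = 0.332
Q = 2.21e+10, so δQ = 0.332 × 2.21e+10 = 7.34e+09.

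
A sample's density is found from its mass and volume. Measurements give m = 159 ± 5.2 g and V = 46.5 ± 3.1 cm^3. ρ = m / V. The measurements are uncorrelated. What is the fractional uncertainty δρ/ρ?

Products/powers → add relative errors in quadrature, weighted by exponent:
  (1·δm/m)² = (1×0.0327)² = 0.00107;  (-1·δV/V)² = (-1×0.0667)² = 0.00444
δρ/ρ = √(0.00551) = 0.0743

0.0743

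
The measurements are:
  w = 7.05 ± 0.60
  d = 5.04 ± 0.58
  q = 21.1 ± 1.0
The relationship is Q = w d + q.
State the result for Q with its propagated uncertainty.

56.6 ± 5.18

Let p = w·d = 35.5. δp/p = √((1·δw/w)² + (1·δd/d)²) = √(0.00724 + 0.0132) = 0.143, so δp = 5.09.
Q = p + q: δQ = √(δp² + δq²) = √(25.9 + 1.00) = 5.18
Q = 56.6.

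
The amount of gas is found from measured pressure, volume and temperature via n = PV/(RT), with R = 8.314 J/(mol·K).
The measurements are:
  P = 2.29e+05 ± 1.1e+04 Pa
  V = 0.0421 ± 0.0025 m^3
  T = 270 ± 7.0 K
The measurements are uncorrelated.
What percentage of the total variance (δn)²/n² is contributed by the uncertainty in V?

54.2%

(δn/n)² = (1·δP/P)² + (1·δV/V)² + (-1·δT/T)²
  P term: (1×0.0480)² = 0.00231
  V term: (1×0.0594)² = 0.00353
  T term: (-1×0.0259)² = 0.000672
Total = 0.00651. Share from V = 0.00353/0.00651 = 0.542.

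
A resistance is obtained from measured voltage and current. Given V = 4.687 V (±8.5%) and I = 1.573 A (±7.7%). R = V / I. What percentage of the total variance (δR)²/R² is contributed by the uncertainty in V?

54.9%

(δR/R)² = (1·δV/V)² + (-1·δI/I)²
  V term: (1×0.0850)² = 0.00723
  I term: (-1×0.0770)² = 0.00593
Total = 0.0132. Share from V = 0.00723/0.0132 = 0.549.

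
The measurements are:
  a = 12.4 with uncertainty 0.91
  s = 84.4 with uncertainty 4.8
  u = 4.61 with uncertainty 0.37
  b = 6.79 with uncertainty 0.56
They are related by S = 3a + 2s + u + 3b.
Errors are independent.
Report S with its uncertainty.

Sums and differences: (δS)² = Σ (cᵢ δxᵢ)².
  (3·δa)² = 7.45;  (2·δs)² = 92.2;  (δu)² = 0.137;  (3·δb)² = 2.82
δS = √(103) = 10.1
S = 231.

231 ± 10.1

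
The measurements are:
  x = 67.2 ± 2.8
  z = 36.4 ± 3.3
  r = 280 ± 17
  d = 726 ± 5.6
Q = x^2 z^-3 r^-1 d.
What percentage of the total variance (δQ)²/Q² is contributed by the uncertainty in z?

(δQ/Q)² = (2·δx/x)² + (-3·δz/z)² + (-1·δr/r)² + (1·δd/d)²
  x term: (2×0.0417)² = 0.00694
  z term: (-3×0.0907)² = 0.0740
  r term: (-1×0.0607)² = 0.00369
  d term: (1×0.00771)² = 5.95e-05
Total = 0.0847. Share from z = 0.0740/0.0847 = 0.874.

87.4%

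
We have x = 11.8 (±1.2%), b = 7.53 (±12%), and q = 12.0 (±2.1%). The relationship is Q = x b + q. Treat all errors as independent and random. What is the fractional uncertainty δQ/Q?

Let p = x·b = 88.9. δp/p = √((1·δx/x)² + (1·δb/b)²) = √(0.000144 + 0.0144) = 0.121, so δp = 10.7.
Q = p + q: δQ = √(δp² + δq²) = √(115 + 0.0635) = 10.7
Q = 101, so δQ/Q = 10.7/101 = 0.106.

0.106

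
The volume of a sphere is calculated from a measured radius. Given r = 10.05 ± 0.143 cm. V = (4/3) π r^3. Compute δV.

V ∝ r^3, so δV/V = |3| · δr/r = 3 × 0.0142 = 0.0427.
V = 4252 cm^3, so δV = 0.0427 × 4252 = 182 cm^3.

182 cm^3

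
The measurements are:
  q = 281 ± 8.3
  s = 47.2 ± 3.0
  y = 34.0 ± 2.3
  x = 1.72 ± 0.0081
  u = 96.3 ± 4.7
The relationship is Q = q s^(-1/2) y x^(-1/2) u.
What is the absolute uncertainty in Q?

Products/powers → add relative errors in quadrature, weighted by exponent:
  (1·δq/q)² = (1×0.0295)² = 0.000872;  (−½·δs/s)² = (-0.5×0.0636)² = 0.00101;  (1·δy/y)² = (1×0.0676)² = 0.00458;  (−½·δx/x)² = (-0.5×0.00471)² = 5.54e-06;  (1·δu/u)² = (1×0.0488)² = 0.00238
δQ/Q = √(0.00885) = 0.0941
Q = 1.02e+05, so δQ = 0.0941 × 1.02e+05 = 9600.

9600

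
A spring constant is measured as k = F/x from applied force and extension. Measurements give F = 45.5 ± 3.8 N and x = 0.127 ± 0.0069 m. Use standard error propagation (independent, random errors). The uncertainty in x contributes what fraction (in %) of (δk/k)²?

(δk/k)² = (1·δF/F)² + (-1·δx/x)²
  F term: (1×0.0835)² = 0.00698
  x term: (-1×0.0543)² = 0.00295
Total = 0.00993. Share from x = 0.00295/0.00993 = 0.297.

29.7%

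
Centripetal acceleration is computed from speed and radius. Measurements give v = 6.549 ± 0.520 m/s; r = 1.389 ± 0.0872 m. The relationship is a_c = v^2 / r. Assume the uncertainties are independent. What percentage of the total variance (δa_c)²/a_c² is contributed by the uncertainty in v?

(δa_c/a_c)² = (2·δv/v)² + (-1·δr/r)²
  v term: (2×0.0794)² = 0.0252
  r term: (-1×0.0628)² = 0.00394
Total = 0.0292. Share from v = 0.0252/0.0292 = 0.865.

86.5%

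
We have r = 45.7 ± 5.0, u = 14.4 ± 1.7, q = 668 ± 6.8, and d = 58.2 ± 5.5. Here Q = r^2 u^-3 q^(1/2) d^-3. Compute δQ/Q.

0.504

Since Q is a product/quotient, work with relative uncertainties:
  (2·δr/r)² = (2×0.109)² = 0.0479;  (-3·δu/u)² = (-3×0.118)² = 0.125;  (½·δq/q)² = (0.5×0.0102)² = 2.59e-05;  (-3·δd/d)² = (-3×0.0945)² = 0.0804
δQ/Q = √(0.254) = 0.504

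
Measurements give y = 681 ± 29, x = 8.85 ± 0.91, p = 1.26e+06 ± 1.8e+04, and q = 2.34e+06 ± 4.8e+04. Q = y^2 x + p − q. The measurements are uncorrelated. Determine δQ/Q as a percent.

Let w = y^2·x = 4.1e+06. δw/w = √((2·δy/y)² + (1·δx/x)²) = √(0.00725 + 0.0106) = 0.134, so δw = 5.48e+05.
Q = w + p − q: δQ = √(δw² + δp² + δq²) = √(3e+11 + 3.24e+08 + 2.3e+09) = 5.5e+05
Q = 3.02e+06, so δQ/Q = 5.5e+05/3.02e+06 = 0.182.

18.2%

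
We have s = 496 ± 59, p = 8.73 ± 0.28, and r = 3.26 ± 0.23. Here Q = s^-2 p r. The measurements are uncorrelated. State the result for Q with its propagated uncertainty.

Q is a product of powers, so relative uncertainties combine in quadrature:
  (-2·δs/s)² = (-2×0.119)² = 0.0566;  (1·δp/p)² = (1×0.0321)² = 0.00103;  (1·δr/r)² = (1×0.0706)² = 0.00498
δQ/Q = √(0.0626) = 0.250
Q = 0.000116, so δQ = 0.250 × 0.000116 = 2.89e-05.

(1.16 ± 0.289) × 10^-4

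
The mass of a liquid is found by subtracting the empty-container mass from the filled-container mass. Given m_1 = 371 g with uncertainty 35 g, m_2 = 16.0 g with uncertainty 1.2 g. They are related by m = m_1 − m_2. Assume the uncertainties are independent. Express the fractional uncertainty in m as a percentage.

9.86%

For a sum/difference, combine absolute errors in quadrature:
  (δm_1)² = 1220;  (δm_2)² = 1.44
δm = √(1230) = 35.0 g
m = 355 g, so δm/m = 35.0/355 = 0.0986.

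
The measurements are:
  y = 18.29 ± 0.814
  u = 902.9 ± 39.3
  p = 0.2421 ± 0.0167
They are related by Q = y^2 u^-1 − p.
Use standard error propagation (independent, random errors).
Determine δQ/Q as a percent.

Let w = y^2·u^-1 = 0.3705. δw/w = √((2·δy/y)² + (-1·δu/u)²) = √(0.00792 + 0.00189) = 0.0991, so δw = 0.0367.
Q = w − p: δQ = √(δw² + δp²) = √(0.00135 + 0.000279) = 0.0403
Q = 0.1284, so δQ/Q = 0.0403/0.1284 = 0.314.

31.4%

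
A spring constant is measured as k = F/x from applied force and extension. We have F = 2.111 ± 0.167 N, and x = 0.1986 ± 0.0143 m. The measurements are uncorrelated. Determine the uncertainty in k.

Since k is a product/quotient, work with relative uncertainties:
  (1·δF/F)² = (1×0.0791)² = 0.00626;  (-1·δx/x)² = (-1×0.0720)² = 0.00518
δk/k = √(0.0114) = 0.107
k = 10.63 N/m, so δk = 0.107 × 10.63 = 1.14 N/m.

1.14 N/m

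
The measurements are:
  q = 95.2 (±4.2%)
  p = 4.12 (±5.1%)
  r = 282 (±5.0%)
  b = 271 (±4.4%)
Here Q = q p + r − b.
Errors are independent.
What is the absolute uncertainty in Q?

Let w = q·p = 392. δw/w = √((1·δq/q)² + (1·δp/p)²) = √(0.00176 + 0.00260) = 0.0661, so δw = 25.9.
Q = w + r − b: δQ = √(δw² + δr² + δb²) = √(672 + 199 + 142) = 31.8

31.8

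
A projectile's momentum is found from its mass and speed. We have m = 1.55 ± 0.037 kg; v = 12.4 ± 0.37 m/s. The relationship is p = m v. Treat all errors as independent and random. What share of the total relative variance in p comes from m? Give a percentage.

(δp/p)² = (1·δm/m)² + (1·δv/v)²
  m term: (1×0.0239)² = 0.000570
  v term: (1×0.0298)² = 0.000890
Total = 0.00146. Share from m = 0.000570/0.00146 = 0.390.

39.0%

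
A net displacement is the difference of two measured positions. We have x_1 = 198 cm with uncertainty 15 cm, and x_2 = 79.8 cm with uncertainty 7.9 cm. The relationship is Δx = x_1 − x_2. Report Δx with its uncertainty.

118 ± 17.0 cm

Δx is a linear combination, so absolute uncertainties add in quadrature:
  (δx_1)² = 225;  (δx_2)² = 62.4
δΔx = √(287) = 17.0 cm
Δx = 118 cm.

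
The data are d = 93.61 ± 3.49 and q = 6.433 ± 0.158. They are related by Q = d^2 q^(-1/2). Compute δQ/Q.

Products/powers → add relative errors in quadrature, weighted by exponent:
  (2·δd/d)² = (2×0.0373)² = 0.00556;  (−½·δq/q)² = (-0.5×0.0246)² = 0.000151
δQ/Q = √(0.00571) = 0.0756

0.0756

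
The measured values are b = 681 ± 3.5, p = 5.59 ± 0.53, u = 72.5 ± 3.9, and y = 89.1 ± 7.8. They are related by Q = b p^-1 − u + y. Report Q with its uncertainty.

Let w = b·p^-1 = 122. δw/w = √((1·δb/b)² + (-1·δp/p)²) = √(2.64e-05 + 0.00899) = 0.0950, so δw = 11.6.
Q = w − u + y: δQ = √(δw² + δu² + δy²) = √(134 + 15.2 + 60.8) = 14.5
Q = 138.

138 ± 14.5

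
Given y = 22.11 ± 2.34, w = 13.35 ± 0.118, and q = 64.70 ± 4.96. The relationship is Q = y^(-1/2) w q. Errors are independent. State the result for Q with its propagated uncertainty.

Q is a product of powers, so relative uncertainties combine in quadrature:
  (−½·δy/y)² = (-0.5×0.106)² = 0.00280;  (1·δw/w)² = (1×0.00884)² = 7.81e-05;  (1·δq/q)² = (1×0.0767)² = 0.00588
δQ/Q = √(0.00876) = 0.0936
Q = 183.7, so δQ = 0.0936 × 183.7 = 17.2.

183.7 ± 17.2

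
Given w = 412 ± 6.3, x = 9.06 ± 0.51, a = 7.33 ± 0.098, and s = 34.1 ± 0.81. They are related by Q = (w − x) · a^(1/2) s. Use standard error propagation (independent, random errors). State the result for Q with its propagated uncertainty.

Let u = w − x = 403. δu = √(δw² + δx²) = √(39.7 + 0.260) = 6.32, so δu/u = 0.0157.
Q is then a monomial in u, a, s:
δQ/Q = √((δu/u)² + (½·δa/a)² + (1·δs/s)²) = √(0.000246 + 4.47e-05 + 0.000564) = 0.0292
Q = 37200, so δQ = 0.0292 × 37200 = 1090.

37200 ± 1090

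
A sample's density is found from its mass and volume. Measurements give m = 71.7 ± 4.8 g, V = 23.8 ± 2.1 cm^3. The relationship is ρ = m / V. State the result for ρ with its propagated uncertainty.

3.01 ± 0.334 g/cm^3

Products/powers → add relative errors in quadrature, weighted by exponent:
  (1·δm/m)² = (1×0.0669)² = 0.00448;  (-1·δV/V)² = (-1×0.0882)² = 0.00779
δρ/ρ = √(0.0123) = 0.111
ρ = 3.01 g/cm^3, so δρ = 0.111 × 3.01 = 0.334 g/cm^3.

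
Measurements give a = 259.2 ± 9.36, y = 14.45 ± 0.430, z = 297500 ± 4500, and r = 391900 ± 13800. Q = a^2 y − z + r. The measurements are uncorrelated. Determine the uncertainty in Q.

Let p = a^2·y = 970800. δp/p = √((2·δa/a)² + (1·δy/y)²) = √(0.00522 + 0.000886) = 0.0781, so δp = 75800.
Q = p − z + r: δQ = √(δp² + δz² + δr²) = √(5.75e+09 + 2.02e+07 + 1.9e+08) = 77200

77200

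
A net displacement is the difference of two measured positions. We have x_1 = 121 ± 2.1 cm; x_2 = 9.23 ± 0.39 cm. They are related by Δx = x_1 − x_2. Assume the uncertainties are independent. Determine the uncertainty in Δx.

2.14 cm

Δx is a linear combination, so absolute uncertainties add in quadrature:
  (δx_1)² = 4.41;  (δx_2)² = 0.152
δΔx = √(4.56) = 2.14 cm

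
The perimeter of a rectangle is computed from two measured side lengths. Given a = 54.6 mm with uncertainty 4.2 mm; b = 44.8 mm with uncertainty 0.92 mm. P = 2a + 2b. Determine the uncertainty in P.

8.60 mm

Absolute uncertainties add in quadrature for a linear combination:
  (2·δa)² = 70.6;  (2·δb)² = 3.39
δP = √(73.9) = 8.60 mm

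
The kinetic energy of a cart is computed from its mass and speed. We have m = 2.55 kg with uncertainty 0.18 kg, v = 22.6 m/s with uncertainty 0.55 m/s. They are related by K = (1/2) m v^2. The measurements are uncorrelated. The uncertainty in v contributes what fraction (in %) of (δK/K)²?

(δK/K)² = (1·δm/m)² + (2·δv/v)²
  m term: (1×0.0706)² = 0.00498
  v term: (2×0.0243)² = 0.00237
Total = 0.00735. Share from v = 0.00237/0.00735 = 0.322.

32.2%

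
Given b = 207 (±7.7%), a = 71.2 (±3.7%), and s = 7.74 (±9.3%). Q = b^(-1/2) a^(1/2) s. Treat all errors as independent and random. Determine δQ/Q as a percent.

Since Q is a product/quotient, work with relative uncertainties:
  (−½·δb/b)² = (-0.5×0.0770)² = 0.00148;  (½·δa/a)² = (0.5×0.0370)² = 0.000342;  (1·δs/s)² = (1×0.0930)² = 0.00865
δQ/Q = √(0.0105) = 0.102

10.2%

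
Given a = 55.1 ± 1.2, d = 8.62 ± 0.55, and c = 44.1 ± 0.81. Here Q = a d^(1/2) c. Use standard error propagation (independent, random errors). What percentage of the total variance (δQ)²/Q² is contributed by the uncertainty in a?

(δQ/Q)² = (1·δa/a)² + (½·δd/d)² + (1·δc/c)²
  a term: (1×0.0218)² = 0.000474
  d term: (0.5×0.0638)² = 0.00102
  c term: (1×0.0184)² = 0.000337
Total = 0.00183. Share from a = 0.000474/0.00183 = 0.259.

25.9%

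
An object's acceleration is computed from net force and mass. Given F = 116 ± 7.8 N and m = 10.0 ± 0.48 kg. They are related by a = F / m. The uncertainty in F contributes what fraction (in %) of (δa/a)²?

66.2%

(δa/a)² = (1·δF/F)² + (-1·δm/m)²
  F term: (1×0.0672)² = 0.00452
  m term: (-1×0.0480)² = 0.00230
Total = 0.00683. Share from F = 0.00452/0.00683 = 0.662.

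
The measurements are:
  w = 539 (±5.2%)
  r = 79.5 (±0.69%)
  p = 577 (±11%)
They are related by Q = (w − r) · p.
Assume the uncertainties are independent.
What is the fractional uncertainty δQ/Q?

Let u = w − r = 460. δu = √(δw² + δr²) = √(786 + 0.301) = 28.0, so δu/u = 0.0610.
Q is then a monomial in u, p:
δQ/Q = √((δu/u)² + (1·δp/p)²) = √(0.00372 + 0.0121) = 0.126

0.126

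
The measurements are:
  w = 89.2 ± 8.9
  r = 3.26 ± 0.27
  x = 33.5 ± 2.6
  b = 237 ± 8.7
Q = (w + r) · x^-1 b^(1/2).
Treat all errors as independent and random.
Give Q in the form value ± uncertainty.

Let u = w + r = 92.5. δu = √(δw² + δr²) = √(79.2 + 0.0729) = 8.90, so δu/u = 0.0963.
Q is then a monomial in u, x, b:
δQ/Q = √((δu/u)² + (-1·δx/x)² + (½·δb/b)²) = √(0.00927 + 0.00602 + 0.000337) = 0.125
Q = 42.5, so δQ = 0.125 × 42.5 = 5.31.

42.5 ± 5.31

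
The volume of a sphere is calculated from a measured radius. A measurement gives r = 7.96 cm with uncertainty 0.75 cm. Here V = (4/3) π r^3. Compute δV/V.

Products/powers → add relative errors in quadrature, weighted by exponent:
  (3·δr/r)² = (3×0.0942)² = 0.0799
δV/V = √(0.0799) = 0.283

0.283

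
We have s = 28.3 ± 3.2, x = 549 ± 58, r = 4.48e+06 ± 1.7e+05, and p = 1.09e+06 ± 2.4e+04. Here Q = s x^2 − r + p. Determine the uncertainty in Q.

Let w = s·x^2 = 8.53e+06. δw/w = √((1·δs/s)² + (2·δx/x)²) = √(0.0128 + 0.0446) = 0.240, so δw = 2.04e+06.
Q = w − r + p: δQ = √(δw² + δr² + δp²) = √(4.18e+12 + 2.89e+10 + 5.76e+08) = 2.05e+06

2.05e+06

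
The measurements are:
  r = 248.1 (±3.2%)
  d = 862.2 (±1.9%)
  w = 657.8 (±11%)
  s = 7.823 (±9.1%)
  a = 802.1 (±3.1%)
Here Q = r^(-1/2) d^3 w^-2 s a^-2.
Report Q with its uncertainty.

Each factor contributes (exponent × relative error)² to (δQ/Q)²:
  (−½·δr/r)² = (-0.5×0.0320)² = 0.000256;  (3·δd/d)² = (3×0.0190)² = 0.00325;  (-2·δw/w)² = (-2×0.110)² = 0.0484;  (1·δs/s)² = (1×0.0910)² = 0.00828;  (-2·δa/a)² = (-2×0.0310)² = 0.00384
δQ/Q = √(0.0640) = 0.253
Q = 0.001144, so δQ = 0.253 × 0.001144 = 0.000289.

0.001144 ± 0.000289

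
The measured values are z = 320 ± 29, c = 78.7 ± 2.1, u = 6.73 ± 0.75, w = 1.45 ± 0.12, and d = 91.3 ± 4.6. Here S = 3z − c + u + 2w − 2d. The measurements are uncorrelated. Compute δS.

87.5

Absolute uncertainties add in quadrature for a linear combination:
  (3·δz)² = 7570;  (δc)² = 4.41;  (δu)² = 0.562;  (2·δw)² = 0.0576;  (2·δd)² = 84.6
δS = √(7660) = 87.5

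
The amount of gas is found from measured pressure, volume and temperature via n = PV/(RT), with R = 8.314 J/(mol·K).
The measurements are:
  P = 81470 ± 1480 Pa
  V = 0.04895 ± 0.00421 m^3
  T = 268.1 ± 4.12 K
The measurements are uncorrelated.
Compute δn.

Since n is a product/quotient, work with relative uncertainties:
  (1·δP/P)² = (1×0.0182)² = 0.000330;  (1·δV/V)² = (1×0.0860)² = 0.00740;  (-1·δT/T)² = (-1×0.0154)² = 0.000236
δn/n = √(0.00796) = 0.0892
n = 1.789 mol, so δn = 0.0892 × 1.789 = 0.160 mol.

0.160 mol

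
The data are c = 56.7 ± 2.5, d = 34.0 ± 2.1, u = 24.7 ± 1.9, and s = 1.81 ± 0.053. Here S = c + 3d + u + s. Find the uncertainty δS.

7.04

Each term contributes (cᵢ δxᵢ)² to (δS)²:
  (δc)² = 6.25;  (3·δd)² = 39.7;  (δu)² = 3.61;  (δs)² = 0.00281
δS = √(49.6) = 7.04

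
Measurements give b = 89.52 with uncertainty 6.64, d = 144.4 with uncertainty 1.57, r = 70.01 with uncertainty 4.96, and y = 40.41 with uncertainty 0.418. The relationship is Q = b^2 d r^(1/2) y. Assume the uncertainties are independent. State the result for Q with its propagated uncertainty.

Since Q is a product/quotient, work with relative uncertainties:
  (2·δb/b)² = (2×0.0742)² = 0.0220;  (1·δd/d)² = (1×0.0109)² = 0.000118;  (½·δr/r)² = (0.5×0.0708)² = 0.00125;  (1·δy/y)² = (1×0.0103)² = 0.000107
δQ/Q = √(0.0235) = 0.153
Q = 3.913e+08, so δQ = 0.153 × 3.913e+08 = 6e+07.

(3.913 ± 0.600) × 10^8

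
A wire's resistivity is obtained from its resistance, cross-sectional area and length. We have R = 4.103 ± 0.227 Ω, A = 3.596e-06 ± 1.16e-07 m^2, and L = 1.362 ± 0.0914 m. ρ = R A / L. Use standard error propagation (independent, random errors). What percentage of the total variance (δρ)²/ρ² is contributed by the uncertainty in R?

35.6%

(δρ/ρ)² = (1·δR/R)² + (1·δA/A)² + (-1·δL/L)²
  R term: (1×0.0553)² = 0.00306
  A term: (1×0.0323)² = 0.00104
  L term: (-1×0.0671)² = 0.00450
Total = 0.00860. Share from R = 0.00306/0.00860 = 0.356.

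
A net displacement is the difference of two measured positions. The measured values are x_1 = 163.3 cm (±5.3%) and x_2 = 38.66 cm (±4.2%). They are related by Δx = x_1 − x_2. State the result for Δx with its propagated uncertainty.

124.6 ± 8.81 cm

For a sum/difference, combine absolute errors in quadrature:
  (δx_1)² = 74.9;  (δx_2)² = 2.64
δΔx = √(77.5) = 8.81 cm
Δx = 124.6 cm.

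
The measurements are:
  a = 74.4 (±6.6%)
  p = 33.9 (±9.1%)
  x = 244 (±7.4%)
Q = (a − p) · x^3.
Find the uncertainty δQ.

1.55e+08

Let u = a − p = 40.5. δu = √(δa² + δp²) = √(24.1 + 9.52) = 5.80, so δu/u = 0.143.
Q is then a monomial in u, x:
δQ/Q = √((δu/u)² + (3·δx/x)²) = √(0.0205 + 0.0493) = 0.264
Q = 5.88e+08, so δQ = 0.264 × 5.88e+08 = 1.55e+08.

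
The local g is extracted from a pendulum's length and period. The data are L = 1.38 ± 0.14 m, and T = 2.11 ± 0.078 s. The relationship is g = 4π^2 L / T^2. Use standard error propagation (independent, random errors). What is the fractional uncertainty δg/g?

0.126

Products/powers → add relative errors in quadrature, weighted by exponent:
  (1·δL/L)² = (1×0.101)² = 0.0103;  (-2·δT/T)² = (-2×0.0370)² = 0.00547
δg/g = √(0.0158) = 0.126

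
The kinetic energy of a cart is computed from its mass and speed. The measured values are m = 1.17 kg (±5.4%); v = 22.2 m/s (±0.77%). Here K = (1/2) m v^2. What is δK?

16.2 J

Products/powers → add relative errors in quadrature, weighted by exponent:
  (1·δm/m)² = (1×0.0540)² = 0.00292;  (2·δv/v)² = (2×0.00770)² = 0.000237
δK/K = √(0.00315) = 0.0562
K = 288 J, so δK = 0.0562 × 288 = 16.2 J.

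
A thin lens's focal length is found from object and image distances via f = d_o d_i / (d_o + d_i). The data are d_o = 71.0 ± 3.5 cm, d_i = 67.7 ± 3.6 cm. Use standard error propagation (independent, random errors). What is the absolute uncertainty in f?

∂f/∂d_o = (d_i/(d_o+d_i))² = 0.238;  ∂f/∂d_i = (d_o/(d_o+d_i))² = 0.262
δf = √((∂f/∂d_o · δd_o)² + (∂f/∂d_i · δd_i)²) = √(0.695 + 0.890) = 1.26 cm

1.26 cm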